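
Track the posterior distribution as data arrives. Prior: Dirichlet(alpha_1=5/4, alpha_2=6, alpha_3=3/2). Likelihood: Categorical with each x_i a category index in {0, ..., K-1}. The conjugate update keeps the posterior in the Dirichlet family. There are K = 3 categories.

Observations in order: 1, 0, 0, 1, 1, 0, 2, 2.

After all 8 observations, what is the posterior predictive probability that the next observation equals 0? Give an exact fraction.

17/67

obs 1: x=1 → posterior Dirichlet(5/4, 7, 3/2)
obs 2: x=0 → posterior Dirichlet(9/4, 7, 3/2)
obs 3: x=0 → posterior Dirichlet(13/4, 7, 3/2)
obs 4: x=1 → posterior Dirichlet(13/4, 8, 3/2)
obs 5: x=1 → posterior Dirichlet(13/4, 9, 3/2)
obs 6: x=0 → posterior Dirichlet(17/4, 9, 3/2)
obs 7: x=2 → posterior Dirichlet(17/4, 9, 5/2)
obs 8: x=2 → posterior Dirichlet(17/4, 9, 7/2)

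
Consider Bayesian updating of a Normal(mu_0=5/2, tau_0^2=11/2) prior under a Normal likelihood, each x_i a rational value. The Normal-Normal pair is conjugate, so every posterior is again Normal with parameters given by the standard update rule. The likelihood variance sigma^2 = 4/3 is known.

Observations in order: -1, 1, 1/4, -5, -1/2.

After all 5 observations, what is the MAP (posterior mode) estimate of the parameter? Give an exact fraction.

-613/692

obs 1: x=-1 → posterior Normal(-13/41, 44/41)
obs 2: x=1 → posterior Normal(10/37, 22/37)
obs 3: x=1/4 → posterior Normal(113/428, 44/107)
obs 4: x=-5 → posterior Normal(-547/560, 11/35)
obs 5: x=-1/2 → posterior Normal(-613/692, 44/173)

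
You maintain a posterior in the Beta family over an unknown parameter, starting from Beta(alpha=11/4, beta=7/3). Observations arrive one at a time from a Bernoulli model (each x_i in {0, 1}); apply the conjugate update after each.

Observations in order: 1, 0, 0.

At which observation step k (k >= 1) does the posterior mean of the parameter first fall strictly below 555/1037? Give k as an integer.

obs 1: x=1 → posterior Beta(15/4, 7/3)
obs 2: x=0 → posterior Beta(15/4, 10/3)
obs 3: x=0 → posterior Beta(15/4, 13/3)

k = 2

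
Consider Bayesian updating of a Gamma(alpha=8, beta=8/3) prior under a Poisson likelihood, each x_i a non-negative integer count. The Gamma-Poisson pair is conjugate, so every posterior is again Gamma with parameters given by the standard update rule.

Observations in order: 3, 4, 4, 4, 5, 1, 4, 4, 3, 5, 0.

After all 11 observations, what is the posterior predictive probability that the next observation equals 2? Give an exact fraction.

obs 1: x=3 → posterior Gamma(11, 11/3)
obs 2: x=4 → posterior Gamma(15, 14/3)
obs 3: x=4 → posterior Gamma(19, 17/3)
obs 4: x=4 → posterior Gamma(23, 20/3)
obs 5: x=5 → posterior Gamma(28, 23/3)
obs 6: x=1 → posterior Gamma(29, 26/3)
obs 7: x=4 → posterior Gamma(33, 29/3)
obs 8: x=4 → posterior Gamma(37, 32/3)
obs 9: x=3 → posterior Gamma(40, 35/3)
obs 10: x=5 → posterior Gamma(45, 38/3)
obs 11: x=0 → posterior Gamma(45, 41/3)

35031312702619417722179221504945741795041680500520632557119952128107754136315/174693117386187006809713194611739680206854743194171433308770206847875063742464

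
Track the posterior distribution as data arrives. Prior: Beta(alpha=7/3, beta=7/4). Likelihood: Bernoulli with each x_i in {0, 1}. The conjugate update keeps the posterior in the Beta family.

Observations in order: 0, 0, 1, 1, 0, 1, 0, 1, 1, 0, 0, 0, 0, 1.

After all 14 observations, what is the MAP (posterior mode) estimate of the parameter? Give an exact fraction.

88/193

obs 1: x=0 → posterior Beta(7/3, 11/4)
obs 2: x=0 → posterior Beta(7/3, 15/4)
obs 3: x=1 → posterior Beta(10/3, 15/4)
obs 4: x=1 → posterior Beta(13/3, 15/4)
obs 5: x=0 → posterior Beta(13/3, 19/4)
obs 6: x=1 → posterior Beta(16/3, 19/4)
obs 7: x=0 → posterior Beta(16/3, 23/4)
obs 8: x=1 → posterior Beta(19/3, 23/4)
obs 9: x=1 → posterior Beta(22/3, 23/4)
obs 10: x=0 → posterior Beta(22/3, 27/4)
obs 11: x=0 → posterior Beta(22/3, 31/4)
obs 12: x=0 → posterior Beta(22/3, 35/4)
obs 13: x=0 → posterior Beta(22/3, 39/4)
obs 14: x=1 → posterior Beta(25/3, 39/4)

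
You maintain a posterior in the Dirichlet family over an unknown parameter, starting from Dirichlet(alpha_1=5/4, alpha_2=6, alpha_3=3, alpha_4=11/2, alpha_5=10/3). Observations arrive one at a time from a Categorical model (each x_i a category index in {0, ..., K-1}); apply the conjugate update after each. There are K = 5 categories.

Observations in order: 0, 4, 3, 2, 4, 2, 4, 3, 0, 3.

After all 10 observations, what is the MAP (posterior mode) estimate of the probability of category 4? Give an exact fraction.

obs 1: x=0 → posterior Dirichlet(9/4, 6, 3, 11/2, 10/3)
obs 2: x=4 → posterior Dirichlet(9/4, 6, 3, 11/2, 13/3)
obs 3: x=3 → posterior Dirichlet(9/4, 6, 3, 13/2, 13/3)
obs 4: x=2 → posterior Dirichlet(9/4, 6, 4, 13/2, 13/3)
obs 5: x=4 → posterior Dirichlet(9/4, 6, 4, 13/2, 16/3)
obs 6: x=2 → posterior Dirichlet(9/4, 6, 5, 13/2, 16/3)
obs 7: x=4 → posterior Dirichlet(9/4, 6, 5, 13/2, 19/3)
obs 8: x=3 → posterior Dirichlet(9/4, 6, 5, 15/2, 19/3)
obs 9: x=0 → posterior Dirichlet(13/4, 6, 5, 15/2, 19/3)
obs 10: x=3 → posterior Dirichlet(13/4, 6, 5, 17/2, 19/3)

64/289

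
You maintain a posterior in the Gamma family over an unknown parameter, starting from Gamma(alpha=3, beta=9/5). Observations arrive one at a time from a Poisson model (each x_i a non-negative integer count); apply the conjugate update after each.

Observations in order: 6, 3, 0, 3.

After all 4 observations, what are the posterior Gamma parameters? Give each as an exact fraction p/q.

obs 1: x=6 → posterior Gamma(9, 14/5)
obs 2: x=3 → posterior Gamma(12, 19/5)
obs 3: x=0 → posterior Gamma(12, 24/5)
obs 4: x=3 → posterior Gamma(15, 29/5)

alpha=15, beta=29/5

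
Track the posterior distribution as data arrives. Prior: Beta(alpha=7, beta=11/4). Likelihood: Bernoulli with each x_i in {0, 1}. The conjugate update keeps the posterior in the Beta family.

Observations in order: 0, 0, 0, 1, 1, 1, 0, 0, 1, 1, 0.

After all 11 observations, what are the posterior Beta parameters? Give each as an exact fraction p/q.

alpha=12, beta=35/4

obs 1: x=0 → posterior Beta(7, 15/4)
obs 2: x=0 → posterior Beta(7, 19/4)
obs 3: x=0 → posterior Beta(7, 23/4)
obs 4: x=1 → posterior Beta(8, 23/4)
obs 5: x=1 → posterior Beta(9, 23/4)
obs 6: x=1 → posterior Beta(10, 23/4)
obs 7: x=0 → posterior Beta(10, 27/4)
obs 8: x=0 → posterior Beta(10, 31/4)
obs 9: x=1 → posterior Beta(11, 31/4)
obs 10: x=1 → posterior Beta(12, 31/4)
obs 11: x=0 → posterior Beta(12, 35/4)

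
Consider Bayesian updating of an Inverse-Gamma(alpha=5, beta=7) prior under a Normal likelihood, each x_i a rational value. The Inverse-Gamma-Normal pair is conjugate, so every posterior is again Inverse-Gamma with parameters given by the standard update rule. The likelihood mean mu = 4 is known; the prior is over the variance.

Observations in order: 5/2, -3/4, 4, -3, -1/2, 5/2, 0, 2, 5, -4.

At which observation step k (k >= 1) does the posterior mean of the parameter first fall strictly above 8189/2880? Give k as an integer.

k = 2

obs 1: x=5/2 → posterior Inverse-Gamma(11/2, 65/8)
obs 2: x=-3/4 → posterior Inverse-Gamma(6, 621/32)
obs 3: x=4 → posterior Inverse-Gamma(13/2, 621/32)
obs 4: x=-3 → posterior Inverse-Gamma(7, 1405/32)
obs 5: x=-1/2 → posterior Inverse-Gamma(15/2, 1729/32)
obs 6: x=5/2 → posterior Inverse-Gamma(8, 1765/32)
obs 7: x=0 → posterior Inverse-Gamma(17/2, 2021/32)
obs 8: x=2 → posterior Inverse-Gamma(9, 2085/32)
obs 9: x=5 → posterior Inverse-Gamma(19/2, 2101/32)
obs 10: x=-4 → posterior Inverse-Gamma(10, 3125/32)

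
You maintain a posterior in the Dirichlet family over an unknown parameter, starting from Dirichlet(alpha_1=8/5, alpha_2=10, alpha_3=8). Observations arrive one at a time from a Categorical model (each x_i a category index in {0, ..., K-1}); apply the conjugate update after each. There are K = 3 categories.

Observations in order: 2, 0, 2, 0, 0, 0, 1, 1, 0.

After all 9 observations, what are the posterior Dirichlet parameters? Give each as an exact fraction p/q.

obs 1: x=2 → posterior Dirichlet(8/5, 10, 9)
obs 2: x=0 → posterior Dirichlet(13/5, 10, 9)
obs 3: x=2 → posterior Dirichlet(13/5, 10, 10)
obs 4: x=0 → posterior Dirichlet(18/5, 10, 10)
obs 5: x=0 → posterior Dirichlet(23/5, 10, 10)
obs 6: x=0 → posterior Dirichlet(28/5, 10, 10)
obs 7: x=1 → posterior Dirichlet(28/5, 11, 10)
obs 8: x=1 → posterior Dirichlet(28/5, 12, 10)
obs 9: x=0 → posterior Dirichlet(33/5, 12, 10)

alpha_1=33/5, alpha_2=12, alpha_3=10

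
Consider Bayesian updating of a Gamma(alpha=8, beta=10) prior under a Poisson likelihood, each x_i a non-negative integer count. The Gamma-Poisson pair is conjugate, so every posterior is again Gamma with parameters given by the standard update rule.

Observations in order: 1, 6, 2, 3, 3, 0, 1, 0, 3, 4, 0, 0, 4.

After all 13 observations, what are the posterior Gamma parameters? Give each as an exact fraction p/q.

obs 1: x=1 → posterior Gamma(9, 11)
obs 2: x=6 → posterior Gamma(15, 12)
obs 3: x=2 → posterior Gamma(17, 13)
obs 4: x=3 → posterior Gamma(20, 14)
obs 5: x=3 → posterior Gamma(23, 15)
obs 6: x=0 → posterior Gamma(23, 16)
obs 7: x=1 → posterior Gamma(24, 17)
obs 8: x=0 → posterior Gamma(24, 18)
obs 9: x=3 → posterior Gamma(27, 19)
obs 10: x=4 → posterior Gamma(31, 20)
obs 11: x=0 → posterior Gamma(31, 21)
obs 12: x=0 → posterior Gamma(31, 22)
obs 13: x=4 → posterior Gamma(35, 23)

alpha=35, beta=23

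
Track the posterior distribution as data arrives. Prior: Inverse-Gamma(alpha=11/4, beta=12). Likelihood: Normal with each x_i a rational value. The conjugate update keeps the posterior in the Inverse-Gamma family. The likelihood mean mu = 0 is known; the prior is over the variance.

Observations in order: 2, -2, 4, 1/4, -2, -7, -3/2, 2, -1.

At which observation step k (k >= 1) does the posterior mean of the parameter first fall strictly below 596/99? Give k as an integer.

obs 1: x=2 → posterior Inverse-Gamma(13/4, 14)
obs 2: x=-2 → posterior Inverse-Gamma(15/4, 16)
obs 3: x=4 → posterior Inverse-Gamma(17/4, 24)
obs 4: x=1/4 → posterior Inverse-Gamma(19/4, 769/32)
obs 5: x=-2 → posterior Inverse-Gamma(21/4, 833/32)
obs 6: x=-7 → posterior Inverse-Gamma(23/4, 1617/32)
obs 7: x=-3/2 → posterior Inverse-Gamma(25/4, 1653/32)
obs 8: x=2 → posterior Inverse-Gamma(27/4, 1717/32)
obs 9: x=-1 → posterior Inverse-Gamma(29/4, 1733/32)

k = 2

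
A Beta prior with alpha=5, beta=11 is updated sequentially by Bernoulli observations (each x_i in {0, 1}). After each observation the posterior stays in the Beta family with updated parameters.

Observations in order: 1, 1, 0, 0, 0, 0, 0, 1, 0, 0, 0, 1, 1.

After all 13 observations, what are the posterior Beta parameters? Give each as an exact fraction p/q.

alpha=10, beta=19

obs 1: x=1 → posterior Beta(6, 11)
obs 2: x=1 → posterior Beta(7, 11)
obs 3: x=0 → posterior Beta(7, 12)
obs 4: x=0 → posterior Beta(7, 13)
obs 5: x=0 → posterior Beta(7, 14)
obs 6: x=0 → posterior Beta(7, 15)
obs 7: x=0 → posterior Beta(7, 16)
obs 8: x=1 → posterior Beta(8, 16)
obs 9: x=0 → posterior Beta(8, 17)
obs 10: x=0 → posterior Beta(8, 18)
obs 11: x=0 → posterior Beta(8, 19)
obs 12: x=1 → posterior Beta(9, 19)
obs 13: x=1 → posterior Beta(10, 19)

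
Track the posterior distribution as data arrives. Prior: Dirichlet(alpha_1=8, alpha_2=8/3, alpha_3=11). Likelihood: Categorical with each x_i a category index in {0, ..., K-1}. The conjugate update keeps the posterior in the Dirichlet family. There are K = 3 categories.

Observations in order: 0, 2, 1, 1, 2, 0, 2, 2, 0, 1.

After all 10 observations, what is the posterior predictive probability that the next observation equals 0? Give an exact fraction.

obs 1: x=0 → posterior Dirichlet(9, 8/3, 11)
obs 2: x=2 → posterior Dirichlet(9, 8/3, 12)
obs 3: x=1 → posterior Dirichlet(9, 11/3, 12)
obs 4: x=1 → posterior Dirichlet(9, 14/3, 12)
obs 5: x=2 → posterior Dirichlet(9, 14/3, 13)
obs 6: x=0 → posterior Dirichlet(10, 14/3, 13)
obs 7: x=2 → posterior Dirichlet(10, 14/3, 14)
obs 8: x=2 → posterior Dirichlet(10, 14/3, 15)
obs 9: x=0 → posterior Dirichlet(11, 14/3, 15)
obs 10: x=1 → posterior Dirichlet(11, 17/3, 15)

33/95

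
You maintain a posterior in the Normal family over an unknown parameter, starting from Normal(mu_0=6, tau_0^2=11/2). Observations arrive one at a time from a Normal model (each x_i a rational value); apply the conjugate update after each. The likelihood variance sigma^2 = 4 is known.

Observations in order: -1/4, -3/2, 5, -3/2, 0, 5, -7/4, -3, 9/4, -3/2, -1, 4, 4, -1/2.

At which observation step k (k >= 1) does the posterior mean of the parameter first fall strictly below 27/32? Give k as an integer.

obs 1: x=-1/4 → posterior Normal(181/76, 44/19)
obs 2: x=-3/2 → posterior Normal(23/24, 22/15)
obs 3: x=5 → posterior Normal(335/164, 44/41)
obs 4: x=-3/2 → posterior Normal(269/208, 11/13)
obs 5: x=0 → posterior Normal(269/252, 44/63)
obs 6: x=5 → posterior Normal(489/296, 22/37)
obs 7: x=-7/4 → posterior Normal(103/85, 44/85)
obs 8: x=-3 → posterior Normal(35/48, 11/24)
obs 9: x=9/4 → posterior Normal(379/428, 44/107)
obs 10: x=-3/2 → posterior Normal(313/472, 22/59)
obs 11: x=-1 → posterior Normal(269/516, 44/129)
obs 12: x=4 → posterior Normal(89/112, 11/35)
obs 13: x=4 → posterior Normal(621/604, 44/151)
obs 14: x=-1/2 → posterior Normal(599/648, 22/81)

k = 8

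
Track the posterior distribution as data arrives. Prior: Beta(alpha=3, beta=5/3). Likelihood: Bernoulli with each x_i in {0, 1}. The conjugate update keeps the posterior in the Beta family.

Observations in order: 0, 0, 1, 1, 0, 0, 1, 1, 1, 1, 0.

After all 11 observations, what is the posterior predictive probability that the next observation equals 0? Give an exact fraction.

20/47

obs 1: x=0 → posterior Beta(3, 8/3)
obs 2: x=0 → posterior Beta(3, 11/3)
obs 3: x=1 → posterior Beta(4, 11/3)
obs 4: x=1 → posterior Beta(5, 11/3)
obs 5: x=0 → posterior Beta(5, 14/3)
obs 6: x=0 → posterior Beta(5, 17/3)
obs 7: x=1 → posterior Beta(6, 17/3)
obs 8: x=1 → posterior Beta(7, 17/3)
obs 9: x=1 → posterior Beta(8, 17/3)
obs 10: x=1 → posterior Beta(9, 17/3)
obs 11: x=0 → posterior Beta(9, 20/3)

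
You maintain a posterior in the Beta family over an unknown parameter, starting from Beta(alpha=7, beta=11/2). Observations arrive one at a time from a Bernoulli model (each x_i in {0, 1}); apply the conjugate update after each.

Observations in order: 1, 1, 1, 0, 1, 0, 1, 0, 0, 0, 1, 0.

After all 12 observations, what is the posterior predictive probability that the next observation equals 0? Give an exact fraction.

obs 1: x=1 → posterior Beta(8, 11/2)
obs 2: x=1 → posterior Beta(9, 11/2)
obs 3: x=1 → posterior Beta(10, 11/2)
obs 4: x=0 → posterior Beta(10, 13/2)
obs 5: x=1 → posterior Beta(11, 13/2)
obs 6: x=0 → posterior Beta(11, 15/2)
obs 7: x=1 → posterior Beta(12, 15/2)
obs 8: x=0 → posterior Beta(12, 17/2)
obs 9: x=0 → posterior Beta(12, 19/2)
obs 10: x=0 → posterior Beta(12, 21/2)
obs 11: x=1 → posterior Beta(13, 21/2)
obs 12: x=0 → posterior Beta(13, 23/2)

23/49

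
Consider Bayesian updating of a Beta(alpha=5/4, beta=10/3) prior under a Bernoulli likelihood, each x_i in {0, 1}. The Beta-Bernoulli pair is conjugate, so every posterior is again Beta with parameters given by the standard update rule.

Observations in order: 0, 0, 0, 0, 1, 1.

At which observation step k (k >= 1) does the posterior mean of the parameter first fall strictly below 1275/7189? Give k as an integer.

obs 1: x=0 → posterior Beta(5/4, 13/3)
obs 2: x=0 → posterior Beta(5/4, 16/3)
obs 3: x=0 → posterior Beta(5/4, 19/3)
obs 4: x=0 → posterior Beta(5/4, 22/3)
obs 5: x=1 → posterior Beta(9/4, 22/3)
obs 6: x=1 → posterior Beta(13/4, 22/3)

k = 3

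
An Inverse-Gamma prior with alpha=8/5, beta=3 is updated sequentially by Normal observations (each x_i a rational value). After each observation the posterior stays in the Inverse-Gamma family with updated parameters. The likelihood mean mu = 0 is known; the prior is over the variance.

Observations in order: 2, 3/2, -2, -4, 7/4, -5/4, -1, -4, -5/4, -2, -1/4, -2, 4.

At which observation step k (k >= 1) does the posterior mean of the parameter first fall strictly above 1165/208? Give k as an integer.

k = 4

obs 1: x=2 → posterior Inverse-Gamma(21/10, 5)
obs 2: x=3/2 → posterior Inverse-Gamma(13/5, 49/8)
obs 3: x=-2 → posterior Inverse-Gamma(31/10, 65/8)
obs 4: x=-4 → posterior Inverse-Gamma(18/5, 129/8)
obs 5: x=7/4 → posterior Inverse-Gamma(41/10, 565/32)
obs 6: x=-5/4 → posterior Inverse-Gamma(23/5, 295/16)
obs 7: x=-1 → posterior Inverse-Gamma(51/10, 303/16)
obs 8: x=-4 → posterior Inverse-Gamma(28/5, 431/16)
obs 9: x=-5/4 → posterior Inverse-Gamma(61/10, 887/32)
obs 10: x=-2 → posterior Inverse-Gamma(33/5, 951/32)
obs 11: x=-1/4 → posterior Inverse-Gamma(71/10, 119/4)
obs 12: x=-2 → posterior Inverse-Gamma(38/5, 127/4)
obs 13: x=4 → posterior Inverse-Gamma(81/10, 159/4)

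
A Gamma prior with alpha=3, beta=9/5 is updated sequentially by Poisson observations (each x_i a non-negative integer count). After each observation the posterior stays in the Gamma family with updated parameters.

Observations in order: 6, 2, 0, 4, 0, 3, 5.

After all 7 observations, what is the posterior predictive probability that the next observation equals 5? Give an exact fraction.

15896317679933739161613457945751690674176000000/211587613802425391637729361787678676290060193601

obs 1: x=6 → posterior Gamma(9, 14/5)
obs 2: x=2 → posterior Gamma(11, 19/5)
obs 3: x=0 → posterior Gamma(11, 24/5)
obs 4: x=4 → posterior Gamma(15, 29/5)
obs 5: x=0 → posterior Gamma(15, 34/5)
obs 6: x=3 → posterior Gamma(18, 39/5)
obs 7: x=5 → posterior Gamma(23, 44/5)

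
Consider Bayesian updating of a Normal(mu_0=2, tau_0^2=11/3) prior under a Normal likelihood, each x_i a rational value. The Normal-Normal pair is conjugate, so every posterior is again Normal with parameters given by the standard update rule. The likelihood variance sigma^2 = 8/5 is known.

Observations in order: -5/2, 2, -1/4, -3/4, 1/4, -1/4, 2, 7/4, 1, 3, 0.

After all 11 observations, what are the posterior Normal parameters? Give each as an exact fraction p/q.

mu_0=1567/2516, tau_0^2=88/629

obs 1: x=-5/2 → posterior Normal(-179/158, 88/79)
obs 2: x=2 → posterior Normal(41/268, 44/67)
obs 3: x=-1/4 → posterior Normal(1/28, 88/189)
obs 4: x=-3/4 → posterior Normal(-69/488, 22/61)
obs 5: x=1/4 → posterior Normal(-83/1196, 88/299)
obs 6: x=-1/4 → posterior Normal(-23/236, 44/177)
obs 7: x=2 → posterior Normal(151/818, 88/409)
obs 8: x=7/4 → posterior Normal(687/1856, 11/58)
obs 9: x=1 → posterior Normal(907/2076, 88/519)
obs 10: x=3 → posterior Normal(1567/2296, 44/287)
obs 11: x=0 → posterior Normal(1567/2516, 88/629)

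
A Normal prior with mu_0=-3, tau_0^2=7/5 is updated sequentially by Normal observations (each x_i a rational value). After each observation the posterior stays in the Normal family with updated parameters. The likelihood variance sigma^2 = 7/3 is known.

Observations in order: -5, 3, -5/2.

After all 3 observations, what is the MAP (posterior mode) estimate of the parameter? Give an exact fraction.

obs 1: x=-5 → posterior Normal(-15/4, 7/8)
obs 2: x=3 → posterior Normal(-21/11, 7/11)
obs 3: x=-5/2 → posterior Normal(-57/28, 1/2)

-57/28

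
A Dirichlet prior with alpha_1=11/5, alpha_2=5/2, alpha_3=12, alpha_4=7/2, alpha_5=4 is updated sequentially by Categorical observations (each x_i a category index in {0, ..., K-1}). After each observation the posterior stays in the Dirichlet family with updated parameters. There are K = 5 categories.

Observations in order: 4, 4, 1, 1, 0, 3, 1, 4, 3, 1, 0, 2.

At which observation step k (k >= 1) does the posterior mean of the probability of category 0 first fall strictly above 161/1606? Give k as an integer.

k = 5

obs 1: x=4 → posterior Dirichlet(11/5, 5/2, 12, 7/2, 5)
obs 2: x=4 → posterior Dirichlet(11/5, 5/2, 12, 7/2, 6)
obs 3: x=1 → posterior Dirichlet(11/5, 7/2, 12, 7/2, 6)
obs 4: x=1 → posterior Dirichlet(11/5, 9/2, 12, 7/2, 6)
obs 5: x=0 → posterior Dirichlet(16/5, 9/2, 12, 7/2, 6)
obs 6: x=3 → posterior Dirichlet(16/5, 9/2, 12, 9/2, 6)
obs 7: x=1 → posterior Dirichlet(16/5, 11/2, 12, 9/2, 6)
obs 8: x=4 → posterior Dirichlet(16/5, 11/2, 12, 9/2, 7)
obs 9: x=3 → posterior Dirichlet(16/5, 11/2, 12, 11/2, 7)
obs 10: x=1 → posterior Dirichlet(16/5, 13/2, 12, 11/2, 7)
obs 11: x=0 → posterior Dirichlet(21/5, 13/2, 12, 11/2, 7)
obs 12: x=2 → posterior Dirichlet(21/5, 13/2, 13, 11/2, 7)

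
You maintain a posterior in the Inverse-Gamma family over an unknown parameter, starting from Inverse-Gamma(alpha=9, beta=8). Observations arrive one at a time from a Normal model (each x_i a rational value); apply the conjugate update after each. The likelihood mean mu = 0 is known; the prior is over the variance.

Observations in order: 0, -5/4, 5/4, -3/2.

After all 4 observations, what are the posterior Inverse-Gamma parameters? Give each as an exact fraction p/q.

alpha=11, beta=171/16

obs 1: x=0 → posterior Inverse-Gamma(19/2, 8)
obs 2: x=-5/4 → posterior Inverse-Gamma(10, 281/32)
obs 3: x=5/4 → posterior Inverse-Gamma(21/2, 153/16)
obs 4: x=-3/2 → posterior Inverse-Gamma(11, 171/16)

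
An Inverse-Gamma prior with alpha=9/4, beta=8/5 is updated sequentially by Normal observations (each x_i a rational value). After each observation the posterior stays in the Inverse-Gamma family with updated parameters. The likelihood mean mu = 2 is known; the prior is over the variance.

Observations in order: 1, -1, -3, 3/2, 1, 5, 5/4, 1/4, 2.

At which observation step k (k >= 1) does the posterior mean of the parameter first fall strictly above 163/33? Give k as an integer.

obs 1: x=1 → posterior Inverse-Gamma(11/4, 21/10)
obs 2: x=-1 → posterior Inverse-Gamma(13/4, 33/5)
obs 3: x=-3 → posterior Inverse-Gamma(15/4, 191/10)
obs 4: x=3/2 → posterior Inverse-Gamma(17/4, 769/40)
obs 5: x=1 → posterior Inverse-Gamma(19/4, 789/40)
obs 6: x=5 → posterior Inverse-Gamma(21/4, 969/40)
obs 7: x=5/4 → posterior Inverse-Gamma(23/4, 3921/160)
obs 8: x=1/4 → posterior Inverse-Gamma(25/4, 2083/80)
obs 9: x=2 → posterior Inverse-Gamma(27/4, 2083/80)

k = 3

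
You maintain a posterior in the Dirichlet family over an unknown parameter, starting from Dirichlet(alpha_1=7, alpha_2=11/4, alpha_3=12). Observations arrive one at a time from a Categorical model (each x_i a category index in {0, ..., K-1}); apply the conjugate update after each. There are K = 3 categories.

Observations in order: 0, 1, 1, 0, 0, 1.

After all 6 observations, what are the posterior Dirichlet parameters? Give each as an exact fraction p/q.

obs 1: x=0 → posterior Dirichlet(8, 11/4, 12)
obs 2: x=1 → posterior Dirichlet(8, 15/4, 12)
obs 3: x=1 → posterior Dirichlet(8, 19/4, 12)
obs 4: x=0 → posterior Dirichlet(9, 19/4, 12)
obs 5: x=0 → posterior Dirichlet(10, 19/4, 12)
obs 6: x=1 → posterior Dirichlet(10, 23/4, 12)

alpha_1=10, alpha_2=23/4, alpha_3=12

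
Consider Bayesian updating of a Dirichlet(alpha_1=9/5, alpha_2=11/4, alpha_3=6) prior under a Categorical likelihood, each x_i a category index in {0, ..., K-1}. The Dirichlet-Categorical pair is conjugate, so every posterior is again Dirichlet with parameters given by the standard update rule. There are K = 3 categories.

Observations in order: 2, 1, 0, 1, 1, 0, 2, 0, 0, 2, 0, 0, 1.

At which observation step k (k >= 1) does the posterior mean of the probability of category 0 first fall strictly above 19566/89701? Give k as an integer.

obs 1: x=2 → posterior Dirichlet(9/5, 11/4, 7)
obs 2: x=1 → posterior Dirichlet(9/5, 15/4, 7)
obs 3: x=0 → posterior Dirichlet(14/5, 15/4, 7)
obs 4: x=1 → posterior Dirichlet(14/5, 19/4, 7)
obs 5: x=1 → posterior Dirichlet(14/5, 23/4, 7)
obs 6: x=0 → posterior Dirichlet(19/5, 23/4, 7)
obs 7: x=2 → posterior Dirichlet(19/5, 23/4, 8)
obs 8: x=0 → posterior Dirichlet(24/5, 23/4, 8)
obs 9: x=0 → posterior Dirichlet(29/5, 23/4, 8)
obs 10: x=2 → posterior Dirichlet(29/5, 23/4, 9)
obs 11: x=0 → posterior Dirichlet(34/5, 23/4, 9)
obs 12: x=0 → posterior Dirichlet(39/5, 23/4, 9)
obs 13: x=1 → posterior Dirichlet(39/5, 27/4, 9)

k = 6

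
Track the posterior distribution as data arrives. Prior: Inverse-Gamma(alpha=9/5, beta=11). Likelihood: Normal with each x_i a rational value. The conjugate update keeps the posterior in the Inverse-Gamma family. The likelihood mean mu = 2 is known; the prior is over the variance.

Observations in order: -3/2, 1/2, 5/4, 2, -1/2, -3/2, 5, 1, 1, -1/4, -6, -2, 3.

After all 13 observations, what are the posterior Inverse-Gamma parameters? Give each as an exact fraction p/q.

obs 1: x=-3/2 → posterior Inverse-Gamma(23/10, 137/8)
obs 2: x=1/2 → posterior Inverse-Gamma(14/5, 73/4)
obs 3: x=5/4 → posterior Inverse-Gamma(33/10, 593/32)
obs 4: x=2 → posterior Inverse-Gamma(19/5, 593/32)
obs 5: x=-1/2 → posterior Inverse-Gamma(43/10, 693/32)
obs 6: x=-3/2 → posterior Inverse-Gamma(24/5, 889/32)
obs 7: x=5 → posterior Inverse-Gamma(53/10, 1033/32)
obs 8: x=1 → posterior Inverse-Gamma(29/5, 1049/32)
obs 9: x=1 → posterior Inverse-Gamma(63/10, 1065/32)
obs 10: x=-1/4 → posterior Inverse-Gamma(34/5, 573/16)
obs 11: x=-6 → posterior Inverse-Gamma(73/10, 1085/16)
obs 12: x=-2 → posterior Inverse-Gamma(39/5, 1213/16)
obs 13: x=3 → posterior Inverse-Gamma(83/10, 1221/16)

alpha=83/10, beta=1221/16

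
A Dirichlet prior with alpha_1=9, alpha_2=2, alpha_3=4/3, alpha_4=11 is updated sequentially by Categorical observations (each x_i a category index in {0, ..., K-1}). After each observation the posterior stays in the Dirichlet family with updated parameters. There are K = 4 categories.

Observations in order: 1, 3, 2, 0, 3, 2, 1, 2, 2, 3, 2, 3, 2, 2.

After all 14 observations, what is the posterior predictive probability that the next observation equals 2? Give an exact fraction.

25/112

obs 1: x=1 → posterior Dirichlet(9, 3, 4/3, 11)
obs 2: x=3 → posterior Dirichlet(9, 3, 4/3, 12)
obs 3: x=2 → posterior Dirichlet(9, 3, 7/3, 12)
obs 4: x=0 → posterior Dirichlet(10, 3, 7/3, 12)
obs 5: x=3 → posterior Dirichlet(10, 3, 7/3, 13)
obs 6: x=2 → posterior Dirichlet(10, 3, 10/3, 13)
obs 7: x=1 → posterior Dirichlet(10, 4, 10/3, 13)
obs 8: x=2 → posterior Dirichlet(10, 4, 13/3, 13)
obs 9: x=2 → posterior Dirichlet(10, 4, 16/3, 13)
obs 10: x=3 → posterior Dirichlet(10, 4, 16/3, 14)
obs 11: x=2 → posterior Dirichlet(10, 4, 19/3, 14)
obs 12: x=3 → posterior Dirichlet(10, 4, 19/3, 15)
obs 13: x=2 → posterior Dirichlet(10, 4, 22/3, 15)
obs 14: x=2 → posterior Dirichlet(10, 4, 25/3, 15)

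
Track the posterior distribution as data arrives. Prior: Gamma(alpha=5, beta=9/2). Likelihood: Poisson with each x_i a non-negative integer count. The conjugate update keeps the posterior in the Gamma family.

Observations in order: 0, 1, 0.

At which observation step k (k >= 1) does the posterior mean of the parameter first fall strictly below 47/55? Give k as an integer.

obs 1: x=0 → posterior Gamma(5, 11/2)
obs 2: x=1 → posterior Gamma(6, 13/2)
obs 3: x=0 → posterior Gamma(6, 15/2)

k = 3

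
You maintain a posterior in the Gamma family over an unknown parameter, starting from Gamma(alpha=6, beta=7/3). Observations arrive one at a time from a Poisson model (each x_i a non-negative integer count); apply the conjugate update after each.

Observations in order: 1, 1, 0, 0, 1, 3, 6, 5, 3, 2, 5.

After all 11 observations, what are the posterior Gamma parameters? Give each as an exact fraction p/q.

alpha=33, beta=40/3

obs 1: x=1 → posterior Gamma(7, 10/3)
obs 2: x=1 → posterior Gamma(8, 13/3)
obs 3: x=0 → posterior Gamma(8, 16/3)
obs 4: x=0 → posterior Gamma(8, 19/3)
obs 5: x=1 → posterior Gamma(9, 22/3)
obs 6: x=3 → posterior Gamma(12, 25/3)
obs 7: x=6 → posterior Gamma(18, 28/3)
obs 8: x=5 → posterior Gamma(23, 31/3)
obs 9: x=3 → posterior Gamma(26, 34/3)
obs 10: x=2 → posterior Gamma(28, 37/3)
obs 11: x=5 → posterior Gamma(33, 40/3)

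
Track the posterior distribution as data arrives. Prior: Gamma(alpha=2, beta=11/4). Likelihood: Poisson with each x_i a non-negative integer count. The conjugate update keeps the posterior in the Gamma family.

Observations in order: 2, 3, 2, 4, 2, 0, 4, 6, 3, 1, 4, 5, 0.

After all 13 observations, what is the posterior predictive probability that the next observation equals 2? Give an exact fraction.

2811117960238656643127845800101884011973754838747693684176367879624799824/11040585568500089406404363834296492635119570897676624567608785151541319201

obs 1: x=2 → posterior Gamma(4, 15/4)
obs 2: x=3 → posterior Gamma(7, 19/4)
obs 3: x=2 → posterior Gamma(9, 23/4)
obs 4: x=4 → posterior Gamma(13, 27/4)
obs 5: x=2 → posterior Gamma(15, 31/4)
obs 6: x=0 → posterior Gamma(15, 35/4)
obs 7: x=4 → posterior Gamma(19, 39/4)
obs 8: x=6 → posterior Gamma(25, 43/4)
obs 9: x=3 → posterior Gamma(28, 47/4)
obs 10: x=1 → posterior Gamma(29, 51/4)
obs 11: x=4 → posterior Gamma(33, 55/4)
obs 12: x=5 → posterior Gamma(38, 59/4)
obs 13: x=0 → posterior Gamma(38, 63/4)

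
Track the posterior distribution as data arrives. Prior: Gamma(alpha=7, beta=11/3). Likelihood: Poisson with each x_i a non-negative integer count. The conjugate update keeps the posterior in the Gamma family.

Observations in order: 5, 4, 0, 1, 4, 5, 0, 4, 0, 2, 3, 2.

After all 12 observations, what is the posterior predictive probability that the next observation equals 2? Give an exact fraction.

obs 1: x=5 → posterior Gamma(12, 14/3)
obs 2: x=4 → posterior Gamma(16, 17/3)
obs 3: x=0 → posterior Gamma(16, 20/3)
obs 4: x=1 → posterior Gamma(17, 23/3)
obs 5: x=4 → posterior Gamma(21, 26/3)
obs 6: x=5 → posterior Gamma(26, 29/3)
obs 7: x=0 → posterior Gamma(26, 32/3)
obs 8: x=4 → posterior Gamma(30, 35/3)
obs 9: x=0 → posterior Gamma(30, 38/3)
obs 10: x=2 → posterior Gamma(32, 41/3)
obs 11: x=3 → posterior Gamma(35, 44/3)
obs 12: x=2 → posterior Gamma(37, 47/3)

466464479013327168462389555825405390318004478614697844576586348249/1818989403545856475830078125000000000000000000000000000000000000000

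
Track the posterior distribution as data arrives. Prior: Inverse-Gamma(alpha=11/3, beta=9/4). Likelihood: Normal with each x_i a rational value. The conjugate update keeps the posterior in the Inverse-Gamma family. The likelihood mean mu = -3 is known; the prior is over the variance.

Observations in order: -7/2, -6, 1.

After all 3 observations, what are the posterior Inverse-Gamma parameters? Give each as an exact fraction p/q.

alpha=31/6, beta=119/8

obs 1: x=-7/2 → posterior Inverse-Gamma(25/6, 19/8)
obs 2: x=-6 → posterior Inverse-Gamma(14/3, 55/8)
obs 3: x=1 → posterior Inverse-Gamma(31/6, 119/8)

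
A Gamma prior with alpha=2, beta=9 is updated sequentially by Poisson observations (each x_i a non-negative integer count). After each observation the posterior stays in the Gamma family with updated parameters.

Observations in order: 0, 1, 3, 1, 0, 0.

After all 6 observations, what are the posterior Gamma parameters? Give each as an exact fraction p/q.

alpha=7, beta=15

obs 1: x=0 → posterior Gamma(2, 10)
obs 2: x=1 → posterior Gamma(3, 11)
obs 3: x=3 → posterior Gamma(6, 12)
obs 4: x=1 → posterior Gamma(7, 13)
obs 5: x=0 → posterior Gamma(7, 14)
obs 6: x=0 → posterior Gamma(7, 15)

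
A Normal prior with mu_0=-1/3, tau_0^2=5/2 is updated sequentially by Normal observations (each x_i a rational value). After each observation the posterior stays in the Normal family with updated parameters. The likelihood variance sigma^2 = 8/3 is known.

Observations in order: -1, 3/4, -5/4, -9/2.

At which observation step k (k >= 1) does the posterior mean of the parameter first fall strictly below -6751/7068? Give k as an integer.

k = 4

obs 1: x=-1 → posterior Normal(-61/93, 40/31)
obs 2: x=3/4 → posterior Normal(-109/552, 20/23)
obs 3: x=-5/4 → posterior Normal(-167/366, 40/61)
obs 4: x=-9/2 → posterior Normal(-143/114, 10/19)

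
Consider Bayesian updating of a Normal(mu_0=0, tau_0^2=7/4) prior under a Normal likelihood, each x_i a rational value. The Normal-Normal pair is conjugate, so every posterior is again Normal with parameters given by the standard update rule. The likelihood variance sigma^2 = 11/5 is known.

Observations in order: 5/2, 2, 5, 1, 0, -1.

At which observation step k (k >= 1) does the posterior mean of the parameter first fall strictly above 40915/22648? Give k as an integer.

k = 3

obs 1: x=5/2 → posterior Normal(175/158, 77/79)
obs 2: x=2 → posterior Normal(105/76, 77/114)
obs 3: x=5 → posterior Normal(665/298, 77/149)
obs 4: x=1 → posterior Normal(735/368, 77/184)
obs 5: x=0 → posterior Normal(245/146, 77/219)
obs 6: x=-1 → posterior Normal(665/508, 77/254)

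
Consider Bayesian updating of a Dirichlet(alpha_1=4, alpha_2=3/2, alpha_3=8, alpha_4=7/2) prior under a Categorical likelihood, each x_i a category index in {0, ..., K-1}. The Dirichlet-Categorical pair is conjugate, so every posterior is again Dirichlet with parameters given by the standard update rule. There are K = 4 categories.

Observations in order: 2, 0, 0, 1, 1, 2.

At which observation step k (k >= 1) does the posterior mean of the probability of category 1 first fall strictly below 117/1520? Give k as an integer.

k = 3

obs 1: x=2 → posterior Dirichlet(4, 3/2, 9, 7/2)
obs 2: x=0 → posterior Dirichlet(5, 3/2, 9, 7/2)
obs 3: x=0 → posterior Dirichlet(6, 3/2, 9, 7/2)
obs 4: x=1 → posterior Dirichlet(6, 5/2, 9, 7/2)
obs 5: x=1 → posterior Dirichlet(6, 7/2, 9, 7/2)
obs 6: x=2 → posterior Dirichlet(6, 7/2, 10, 7/2)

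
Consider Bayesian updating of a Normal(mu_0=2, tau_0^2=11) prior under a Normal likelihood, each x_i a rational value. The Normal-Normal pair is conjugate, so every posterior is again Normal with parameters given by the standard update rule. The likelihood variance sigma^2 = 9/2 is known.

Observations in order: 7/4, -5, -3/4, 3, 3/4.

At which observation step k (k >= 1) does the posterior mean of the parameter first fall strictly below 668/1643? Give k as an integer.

k = 2

obs 1: x=7/4 → posterior Normal(113/62, 99/31)
obs 2: x=-5 → posterior Normal(-107/106, 99/53)
obs 3: x=-3/4 → posterior Normal(-14/15, 33/25)
obs 4: x=3 → posterior Normal(-4/97, 99/97)
obs 5: x=3/4 → posterior Normal(25/238, 99/119)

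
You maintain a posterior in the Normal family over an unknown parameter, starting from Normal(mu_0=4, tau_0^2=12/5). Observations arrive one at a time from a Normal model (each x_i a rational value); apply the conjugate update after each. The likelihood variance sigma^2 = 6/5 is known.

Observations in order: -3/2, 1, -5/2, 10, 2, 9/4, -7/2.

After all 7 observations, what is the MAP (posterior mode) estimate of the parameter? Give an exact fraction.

13/10

obs 1: x=-3/2 → posterior Normal(1/3, 4/5)
obs 2: x=1 → posterior Normal(3/5, 12/25)
obs 3: x=-5/2 → posterior Normal(-2/7, 12/35)
obs 4: x=10 → posterior Normal(2, 4/15)
obs 5: x=2 → posterior Normal(2, 12/55)
obs 6: x=9/4 → posterior Normal(53/26, 12/65)
obs 7: x=-7/2 → posterior Normal(13/10, 4/25)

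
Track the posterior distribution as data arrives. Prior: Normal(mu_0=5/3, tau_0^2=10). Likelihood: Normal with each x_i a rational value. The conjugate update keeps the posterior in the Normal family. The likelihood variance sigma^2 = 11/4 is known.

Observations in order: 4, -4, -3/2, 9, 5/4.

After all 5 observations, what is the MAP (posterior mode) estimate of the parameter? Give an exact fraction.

1105/633

obs 1: x=4 → posterior Normal(535/153, 110/51)
obs 2: x=-4 → posterior Normal(55/273, 110/91)
obs 3: x=-3/2 → posterior Normal(-125/393, 110/131)
obs 4: x=9 → posterior Normal(955/513, 110/171)
obs 5: x=5/4 → posterior Normal(1105/633, 110/211)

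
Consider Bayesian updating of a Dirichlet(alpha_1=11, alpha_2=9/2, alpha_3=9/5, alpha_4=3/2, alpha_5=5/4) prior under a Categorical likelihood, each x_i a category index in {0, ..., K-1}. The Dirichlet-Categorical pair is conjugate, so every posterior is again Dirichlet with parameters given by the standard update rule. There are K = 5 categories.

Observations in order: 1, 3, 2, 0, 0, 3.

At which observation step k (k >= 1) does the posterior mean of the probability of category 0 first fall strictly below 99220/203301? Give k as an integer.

k = 3

obs 1: x=1 → posterior Dirichlet(11, 11/2, 9/5, 3/2, 5/4)
obs 2: x=3 → posterior Dirichlet(11, 11/2, 9/5, 5/2, 5/4)
obs 3: x=2 → posterior Dirichlet(11, 11/2, 14/5, 5/2, 5/4)
obs 4: x=0 → posterior Dirichlet(12, 11/2, 14/5, 5/2, 5/4)
obs 5: x=0 → posterior Dirichlet(13, 11/2, 14/5, 5/2, 5/4)
obs 6: x=3 → posterior Dirichlet(13, 11/2, 14/5, 7/2, 5/4)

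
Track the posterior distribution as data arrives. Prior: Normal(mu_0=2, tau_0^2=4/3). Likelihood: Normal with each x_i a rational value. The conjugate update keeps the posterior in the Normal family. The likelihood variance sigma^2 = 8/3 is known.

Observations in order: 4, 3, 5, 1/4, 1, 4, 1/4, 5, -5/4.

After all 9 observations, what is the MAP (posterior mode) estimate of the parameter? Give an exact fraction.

101/44

obs 1: x=4 → posterior Normal(8/3, 8/9)
obs 2: x=3 → posterior Normal(11/4, 2/3)
obs 3: x=5 → posterior Normal(16/5, 8/15)
obs 4: x=1/4 → posterior Normal(65/24, 4/9)
obs 5: x=1 → posterior Normal(69/28, 8/21)
obs 6: x=4 → posterior Normal(85/32, 1/3)
obs 7: x=1/4 → posterior Normal(43/18, 8/27)
obs 8: x=5 → posterior Normal(53/20, 4/15)
obs 9: x=-5/4 → posterior Normal(101/44, 8/33)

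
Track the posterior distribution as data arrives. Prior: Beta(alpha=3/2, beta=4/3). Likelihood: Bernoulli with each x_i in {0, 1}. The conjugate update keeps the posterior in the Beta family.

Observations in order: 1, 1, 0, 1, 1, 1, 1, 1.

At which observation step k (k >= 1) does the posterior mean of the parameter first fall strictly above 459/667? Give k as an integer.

k = 2

obs 1: x=1 → posterior Beta(5/2, 4/3)
obs 2: x=1 → posterior Beta(7/2, 4/3)
obs 3: x=0 → posterior Beta(7/2, 7/3)
obs 4: x=1 → posterior Beta(9/2, 7/3)
obs 5: x=1 → posterior Beta(11/2, 7/3)
obs 6: x=1 → posterior Beta(13/2, 7/3)
obs 7: x=1 → posterior Beta(15/2, 7/3)
obs 8: x=1 → posterior Beta(17/2, 7/3)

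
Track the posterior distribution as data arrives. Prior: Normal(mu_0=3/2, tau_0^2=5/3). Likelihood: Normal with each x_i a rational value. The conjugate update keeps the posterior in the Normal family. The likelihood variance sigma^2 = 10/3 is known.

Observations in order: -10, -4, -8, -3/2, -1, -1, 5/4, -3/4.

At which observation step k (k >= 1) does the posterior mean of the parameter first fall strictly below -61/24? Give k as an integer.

k = 2

obs 1: x=-10 → posterior Normal(-7/3, 10/9)
obs 2: x=-4 → posterior Normal(-11/4, 5/6)
obs 3: x=-8 → posterior Normal(-19/5, 2/3)
obs 4: x=-3/2 → posterior Normal(-41/12, 5/9)
obs 5: x=-1 → posterior Normal(-43/14, 10/21)
obs 6: x=-1 → posterior Normal(-45/16, 5/12)
obs 7: x=5/4 → posterior Normal(-85/36, 10/27)
obs 8: x=-3/4 → posterior Normal(-11/5, 1/3)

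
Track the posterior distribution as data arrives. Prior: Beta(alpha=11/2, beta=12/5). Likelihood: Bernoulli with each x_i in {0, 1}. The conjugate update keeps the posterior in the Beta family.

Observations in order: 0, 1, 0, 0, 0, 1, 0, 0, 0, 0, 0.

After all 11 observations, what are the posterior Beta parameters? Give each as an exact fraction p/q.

obs 1: x=0 → posterior Beta(11/2, 17/5)
obs 2: x=1 → posterior Beta(13/2, 17/5)
obs 3: x=0 → posterior Beta(13/2, 22/5)
obs 4: x=0 → posterior Beta(13/2, 27/5)
obs 5: x=0 → posterior Beta(13/2, 32/5)
obs 6: x=1 → posterior Beta(15/2, 32/5)
obs 7: x=0 → posterior Beta(15/2, 37/5)
obs 8: x=0 → posterior Beta(15/2, 42/5)
obs 9: x=0 → posterior Beta(15/2, 47/5)
obs 10: x=0 → posterior Beta(15/2, 52/5)
obs 11: x=0 → posterior Beta(15/2, 57/5)

alpha=15/2, beta=57/5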